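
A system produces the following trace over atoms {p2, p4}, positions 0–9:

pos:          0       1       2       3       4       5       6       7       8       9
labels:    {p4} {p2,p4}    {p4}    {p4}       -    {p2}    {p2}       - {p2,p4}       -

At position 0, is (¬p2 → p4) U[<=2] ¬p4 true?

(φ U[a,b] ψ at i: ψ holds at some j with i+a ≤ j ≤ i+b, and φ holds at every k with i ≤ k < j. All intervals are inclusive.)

No

Need some j in [0,2] with ¬p4, and (¬p2 → p4) at every k in [0,j-1].
  j=0: ¬p4 false.
  j=1: ¬p4 false.
  j=2: ¬p4 false.
No j in the window works → until fails.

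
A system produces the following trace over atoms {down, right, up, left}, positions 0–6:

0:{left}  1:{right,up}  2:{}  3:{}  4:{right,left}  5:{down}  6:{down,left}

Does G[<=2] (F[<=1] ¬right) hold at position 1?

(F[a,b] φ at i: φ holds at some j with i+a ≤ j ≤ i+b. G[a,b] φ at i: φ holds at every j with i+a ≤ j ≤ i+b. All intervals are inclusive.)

Holds

Check F[<=1] ¬right at every j in [1,3]:
  j=1: holds (witness at 2)
  j=2: holds (witness at 2)
  j=3: holds (witness at 3)
All positions satisfy it → formula holds.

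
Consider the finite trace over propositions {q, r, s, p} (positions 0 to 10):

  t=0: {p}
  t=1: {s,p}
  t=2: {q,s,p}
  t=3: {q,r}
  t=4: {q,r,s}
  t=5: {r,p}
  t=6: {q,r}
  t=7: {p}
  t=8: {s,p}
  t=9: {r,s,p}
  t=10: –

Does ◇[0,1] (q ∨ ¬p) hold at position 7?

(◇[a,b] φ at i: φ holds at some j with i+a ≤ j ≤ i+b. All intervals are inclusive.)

Check (q ∨ ¬p) at each j in [7,8]:
  j=7: false
  j=8: false
No position in the window satisfies it → formula fails.

False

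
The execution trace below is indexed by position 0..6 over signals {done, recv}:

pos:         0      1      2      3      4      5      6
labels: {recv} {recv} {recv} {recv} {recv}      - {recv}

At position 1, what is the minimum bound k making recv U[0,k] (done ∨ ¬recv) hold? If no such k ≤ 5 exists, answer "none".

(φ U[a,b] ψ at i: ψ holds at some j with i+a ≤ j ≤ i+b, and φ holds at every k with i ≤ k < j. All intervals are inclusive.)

Need earliest j ≥ 1 with (done ∨ ¬recv), and recv at every k in [1,j-1].
  j=1: rhs fails.
  j=2: rhs fails.
  j=3: rhs fails.
  j=4: rhs fails.
  j=5: rhs holds; lhs holds on [1,4]. k = 4.

4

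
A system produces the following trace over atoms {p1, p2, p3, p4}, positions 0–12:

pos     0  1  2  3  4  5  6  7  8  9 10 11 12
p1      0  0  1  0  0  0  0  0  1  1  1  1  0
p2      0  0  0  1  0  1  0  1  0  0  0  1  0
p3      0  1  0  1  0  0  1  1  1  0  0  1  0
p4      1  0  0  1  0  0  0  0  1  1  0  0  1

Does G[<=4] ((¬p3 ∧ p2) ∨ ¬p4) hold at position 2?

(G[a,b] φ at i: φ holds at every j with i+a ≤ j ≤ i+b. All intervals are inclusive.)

Does not hold

Check ((¬p3 ∧ p2) ∨ ¬p4) at every j in [2,6]:
  j=2: true
  j=3: false
  j=4: true
  j=5: true
  j=6: true
Fails at j=3 → formula fails.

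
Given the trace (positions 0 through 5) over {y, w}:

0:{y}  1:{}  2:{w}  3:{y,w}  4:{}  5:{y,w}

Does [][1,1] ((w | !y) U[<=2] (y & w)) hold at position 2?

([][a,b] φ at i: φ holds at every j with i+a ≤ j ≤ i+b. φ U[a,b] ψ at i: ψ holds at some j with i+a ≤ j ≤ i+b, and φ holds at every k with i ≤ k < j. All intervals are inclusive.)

Yes

Check ((w | !y) U[<=2] (y & w)) at every j in [3,3]:
  j=3: holds
All positions satisfy it → formula holds.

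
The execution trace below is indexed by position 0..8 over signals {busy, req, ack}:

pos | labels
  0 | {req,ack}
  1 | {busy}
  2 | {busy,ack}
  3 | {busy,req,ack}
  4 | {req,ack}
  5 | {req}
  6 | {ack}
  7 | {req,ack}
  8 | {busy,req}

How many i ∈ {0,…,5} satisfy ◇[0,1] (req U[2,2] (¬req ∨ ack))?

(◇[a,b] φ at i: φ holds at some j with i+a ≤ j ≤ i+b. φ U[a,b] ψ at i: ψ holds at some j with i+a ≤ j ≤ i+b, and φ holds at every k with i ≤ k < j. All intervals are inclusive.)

Evaluate at each i in [0,5]:
  i=0: ✗ (none in [0,1])
  i=1: ✗ (none in [1,2])
  i=2: ✗ (none in [2,3])
  i=3: ✓ (witness j=4)
  i=4: ✓ (witness j=4)
  i=5: ✗ (none in [5,6])
Positions where it holds: {3, 4} → 2.

2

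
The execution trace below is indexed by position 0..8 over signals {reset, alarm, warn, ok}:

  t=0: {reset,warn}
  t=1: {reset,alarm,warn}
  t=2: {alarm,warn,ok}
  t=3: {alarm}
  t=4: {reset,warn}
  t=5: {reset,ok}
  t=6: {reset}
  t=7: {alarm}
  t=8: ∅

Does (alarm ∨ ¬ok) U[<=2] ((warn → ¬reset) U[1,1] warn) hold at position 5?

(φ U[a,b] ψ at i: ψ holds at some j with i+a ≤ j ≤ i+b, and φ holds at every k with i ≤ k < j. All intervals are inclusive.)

Need some j in [5,7] with ((warn → ¬reset) U[1,1] warn), and (alarm ∨ ¬ok) at every k in [5,j-1].
  j=5: ((warn → ¬reset) U[1,1] warn) — fails.
  j=6: ((warn → ¬reset) U[1,1] warn) — fails.
  j=7: ((warn → ¬reset) U[1,1] warn) — fails.
No j in the window works → until fails.

Does not hold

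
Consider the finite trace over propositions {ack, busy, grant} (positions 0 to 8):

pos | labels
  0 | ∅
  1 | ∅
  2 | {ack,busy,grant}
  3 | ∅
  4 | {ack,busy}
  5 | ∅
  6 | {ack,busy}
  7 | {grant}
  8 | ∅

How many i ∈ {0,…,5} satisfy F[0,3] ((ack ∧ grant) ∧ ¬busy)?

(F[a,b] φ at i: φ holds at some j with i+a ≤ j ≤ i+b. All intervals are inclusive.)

0

Evaluate at each i in [0,5]:
  i=0: ✗ (none in [0,3])
  i=1: ✗ (none in [1,4])
  i=2: ✗ (none in [2,5])
  i=3: ✗ (none in [3,6])
  i=4: ✗ (none in [4,7])
  i=5: ✗ (none in [5,8])
Positions where it holds: {} → 0.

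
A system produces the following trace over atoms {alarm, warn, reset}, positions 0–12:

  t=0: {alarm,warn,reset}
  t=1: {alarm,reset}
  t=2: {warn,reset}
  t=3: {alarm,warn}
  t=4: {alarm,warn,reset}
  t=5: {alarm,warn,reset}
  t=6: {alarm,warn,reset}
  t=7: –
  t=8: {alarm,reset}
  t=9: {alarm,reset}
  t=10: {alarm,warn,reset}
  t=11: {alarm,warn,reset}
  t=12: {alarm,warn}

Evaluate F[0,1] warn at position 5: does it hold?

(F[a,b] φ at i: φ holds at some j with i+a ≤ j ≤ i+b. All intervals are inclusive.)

Check warn at each j in [5,6]:
  j=5: true
  j=6: true
Found at j=5 → formula holds.

True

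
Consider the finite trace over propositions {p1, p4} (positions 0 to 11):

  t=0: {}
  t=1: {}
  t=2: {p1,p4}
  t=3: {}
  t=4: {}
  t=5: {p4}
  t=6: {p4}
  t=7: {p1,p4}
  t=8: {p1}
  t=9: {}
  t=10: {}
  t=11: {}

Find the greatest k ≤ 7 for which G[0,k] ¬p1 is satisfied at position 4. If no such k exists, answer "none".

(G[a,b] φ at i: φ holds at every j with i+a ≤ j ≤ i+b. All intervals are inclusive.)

2

¬p1 must hold from j=4 onward; find where it first fails.
  j=4: holds
  j=5: holds
  j=6: holds
  j=7: fails
Holds on [4,6], so largest k = 2.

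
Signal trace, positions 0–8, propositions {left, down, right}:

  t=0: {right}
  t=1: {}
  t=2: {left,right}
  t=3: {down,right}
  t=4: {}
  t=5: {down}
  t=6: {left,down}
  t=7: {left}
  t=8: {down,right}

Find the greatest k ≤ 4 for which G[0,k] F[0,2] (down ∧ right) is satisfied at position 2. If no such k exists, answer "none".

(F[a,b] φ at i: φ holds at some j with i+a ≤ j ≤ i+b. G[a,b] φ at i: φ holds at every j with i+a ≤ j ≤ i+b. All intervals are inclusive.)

F[0,2] (down ∧ right) must hold from j=2 onward; find where it first fails.
  j=2: holds
  j=3: holds
  j=4: fails
Holds on [2,3], so largest k = 1.

1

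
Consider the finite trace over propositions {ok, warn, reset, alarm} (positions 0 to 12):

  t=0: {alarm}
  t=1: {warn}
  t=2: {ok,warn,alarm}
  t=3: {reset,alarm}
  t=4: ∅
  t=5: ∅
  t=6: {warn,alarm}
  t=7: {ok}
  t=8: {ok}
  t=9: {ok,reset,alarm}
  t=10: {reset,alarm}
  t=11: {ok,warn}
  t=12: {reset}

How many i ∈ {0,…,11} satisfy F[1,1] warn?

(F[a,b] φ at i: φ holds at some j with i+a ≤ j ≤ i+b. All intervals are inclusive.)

4

Evaluate at each i in [0,11]:
  i=0: ✓ (witness j=1)
  i=1: ✓ (witness j=2)
  i=2: ✗ (none in [3,3])
  i=3: ✗ (none in [4,4])
  i=4: ✗ (none in [5,5])
  i=5: ✓ (witness j=6)
  i=6: ✗ (none in [7,7])
  i=7: ✗ (none in [8,8])
  i=8: ✗ (none in [9,9])
  i=9: ✗ (none in [10,10])
  i=10: ✓ (witness j=11)
  i=11: ✗ (none in [12,12])
Positions where it holds: {0, 1, 5, 10} → 4.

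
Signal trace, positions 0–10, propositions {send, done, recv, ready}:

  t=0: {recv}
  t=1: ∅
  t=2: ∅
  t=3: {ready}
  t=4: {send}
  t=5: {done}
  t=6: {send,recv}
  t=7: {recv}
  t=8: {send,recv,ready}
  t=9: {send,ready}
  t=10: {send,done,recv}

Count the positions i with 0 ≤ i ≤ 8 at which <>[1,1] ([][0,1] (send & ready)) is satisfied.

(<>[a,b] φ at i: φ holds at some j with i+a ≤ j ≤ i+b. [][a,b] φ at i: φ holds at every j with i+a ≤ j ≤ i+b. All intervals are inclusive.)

1

Evaluate at each i in [0,8]:
  i=0: ✗ (none in [1,1])
  i=1: ✗ (none in [2,2])
  i=2: ✗ (none in [3,3])
  i=3: ✗ (none in [4,4])
  i=4: ✗ (none in [5,5])
  i=5: ✗ (none in [6,6])
  i=6: ✗ (none in [7,7])
  i=7: ✓ (witness j=8)
  i=8: ✗ (none in [9,9])
Positions where it holds: {7} → 1.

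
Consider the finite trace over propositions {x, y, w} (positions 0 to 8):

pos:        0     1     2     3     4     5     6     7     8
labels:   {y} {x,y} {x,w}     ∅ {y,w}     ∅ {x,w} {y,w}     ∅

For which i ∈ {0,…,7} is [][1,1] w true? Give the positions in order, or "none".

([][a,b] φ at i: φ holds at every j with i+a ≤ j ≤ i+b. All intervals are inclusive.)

Evaluate at each i in [0,7]:
  i=0: ✗ (fails at j=1)
  i=1: ✓ (all of [2,2])
  i=2: ✗ (fails at j=3)
  i=3: ✓ (all of [4,4])
  i=4: ✗ (fails at j=5)
  i=5: ✓ (all of [6,6])
  i=6: ✓ (all of [7,7])
  i=7: ✗ (fails at j=8)

1, 3, 5, 6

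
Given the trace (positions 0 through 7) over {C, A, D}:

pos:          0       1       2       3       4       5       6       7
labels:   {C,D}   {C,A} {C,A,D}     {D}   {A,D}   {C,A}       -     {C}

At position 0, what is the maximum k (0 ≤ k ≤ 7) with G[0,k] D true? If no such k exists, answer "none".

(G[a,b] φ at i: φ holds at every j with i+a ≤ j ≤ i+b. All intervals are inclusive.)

D must hold from j=0 onward; find where it first fails.
  j=0: holds
  j=1: fails
Holds on [0,0], so largest k = 0.

0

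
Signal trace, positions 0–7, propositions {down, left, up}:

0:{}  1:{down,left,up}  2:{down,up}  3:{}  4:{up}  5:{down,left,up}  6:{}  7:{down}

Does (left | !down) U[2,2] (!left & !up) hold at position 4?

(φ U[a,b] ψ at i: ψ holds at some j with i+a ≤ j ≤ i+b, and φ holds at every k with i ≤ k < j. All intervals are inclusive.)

True

Need some j in [6,6] with (!left & !up), and (left | !down) at every k in [4,j-1].
  j=6: (!left & !up) holds; (left | !down) holds at every k in [4,5] → satisfied.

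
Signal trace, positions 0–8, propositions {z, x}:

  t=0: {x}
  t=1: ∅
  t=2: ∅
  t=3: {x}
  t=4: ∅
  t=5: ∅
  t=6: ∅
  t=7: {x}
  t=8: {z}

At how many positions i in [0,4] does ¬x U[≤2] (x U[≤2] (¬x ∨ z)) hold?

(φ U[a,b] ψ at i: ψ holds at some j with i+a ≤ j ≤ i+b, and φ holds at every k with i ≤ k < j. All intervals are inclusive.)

5

Evaluate at each i in [0,4]:
  i=0: ✓ (rhs at j=0)
  i=1: ✓ (rhs at j=1)
  i=2: ✓ (rhs at j=2)
  i=3: ✓ (rhs at j=3)
  i=4: ✓ (rhs at j=4)
Positions where it holds: {0, 1, 2, 3, 4} → 5.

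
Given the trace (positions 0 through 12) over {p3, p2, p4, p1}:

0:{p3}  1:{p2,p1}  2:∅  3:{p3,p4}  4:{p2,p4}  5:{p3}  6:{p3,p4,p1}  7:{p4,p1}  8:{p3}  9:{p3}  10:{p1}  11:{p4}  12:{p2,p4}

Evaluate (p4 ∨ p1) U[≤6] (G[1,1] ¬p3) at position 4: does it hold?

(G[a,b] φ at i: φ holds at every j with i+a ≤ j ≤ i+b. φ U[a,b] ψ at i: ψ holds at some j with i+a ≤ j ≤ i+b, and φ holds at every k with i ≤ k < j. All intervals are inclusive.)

Need some j in [4,10] with G[1,1] ¬p3, and (p4 ∨ p1) at every k in [4,j-1].
  j=4: G[1,1] ¬p3 — fails at 5.
  j=5: G[1,1] ¬p3 — fails at 6.
  j=6: G[1,1] ¬p3 holds, but (p4 ∨ p1) fails at k=5 → not this j.
  j=7: G[1,1] ¬p3 — fails at 8.
  j=8: G[1,1] ¬p3 — fails at 9.
  j=9: G[1,1] ¬p3 holds, but (p4 ∨ p1) fails at k=5 → not this j.
  j=10: G[1,1] ¬p3 holds, but (p4 ∨ p1) fails at k=5 → not this j.
No j in the window works → until fails.

Does not hold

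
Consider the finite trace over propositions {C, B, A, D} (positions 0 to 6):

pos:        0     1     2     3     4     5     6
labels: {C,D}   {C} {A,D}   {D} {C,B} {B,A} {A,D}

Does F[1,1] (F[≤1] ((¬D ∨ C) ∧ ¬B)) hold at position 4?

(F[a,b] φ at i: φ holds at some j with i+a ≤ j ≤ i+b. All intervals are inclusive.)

Does not hold

Check F[≤1] ((¬D ∨ C) ∧ ¬B) at each j in [5,5]:
  j=5: fails (none in [5,6])
No position in the window satisfies it → formula fails.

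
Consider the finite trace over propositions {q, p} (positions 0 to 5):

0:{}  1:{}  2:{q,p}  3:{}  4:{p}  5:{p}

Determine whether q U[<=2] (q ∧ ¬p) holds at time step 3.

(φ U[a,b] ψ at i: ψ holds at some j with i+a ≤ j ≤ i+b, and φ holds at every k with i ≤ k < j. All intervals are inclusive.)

Does not hold

Need some j in [3,5] with (q ∧ ¬p), and q at every k in [3,j-1].
  j=3: (q ∧ ¬p) false.
  j=4: (q ∧ ¬p) false.
  j=5: (q ∧ ¬p) false.
No j in the window works → until fails.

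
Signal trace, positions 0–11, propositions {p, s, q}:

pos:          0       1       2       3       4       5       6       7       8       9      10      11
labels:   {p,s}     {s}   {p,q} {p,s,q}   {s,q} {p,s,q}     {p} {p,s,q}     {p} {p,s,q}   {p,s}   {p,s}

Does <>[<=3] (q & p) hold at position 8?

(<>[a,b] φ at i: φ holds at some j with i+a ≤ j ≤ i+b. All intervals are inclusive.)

Yes

Check (q & p) at each j in [8,11]:
  j=8: false
  j=9: true
  j=10: false
  j=11: false
Found at j=9 → formula holds.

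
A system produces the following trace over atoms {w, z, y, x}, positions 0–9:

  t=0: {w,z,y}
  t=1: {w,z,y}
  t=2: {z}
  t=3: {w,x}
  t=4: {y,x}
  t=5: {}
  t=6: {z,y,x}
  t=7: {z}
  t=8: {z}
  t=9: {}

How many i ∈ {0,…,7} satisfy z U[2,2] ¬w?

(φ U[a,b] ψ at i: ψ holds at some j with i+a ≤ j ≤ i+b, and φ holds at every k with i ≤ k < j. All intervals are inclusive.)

3

Evaluate at each i in [0,7]:
  i=0: ✓ (rhs at j=2; lhs holds on [0,1])
  i=1: ✗ (no rhs in [3,3])
  i=2: ✗ (lhs fails at k=3 before rhs at j=4)
  i=3: ✗ (lhs fails at k=3 before rhs at j=5)
  i=4: ✗ (lhs fails at k=4 before rhs at j=6)
  i=5: ✗ (lhs fails at k=5 before rhs at j=7)
  i=6: ✓ (rhs at j=8; lhs holds on [6,7])
  i=7: ✓ (rhs at j=9; lhs holds on [7,8])
Positions where it holds: {0, 6, 7} → 3.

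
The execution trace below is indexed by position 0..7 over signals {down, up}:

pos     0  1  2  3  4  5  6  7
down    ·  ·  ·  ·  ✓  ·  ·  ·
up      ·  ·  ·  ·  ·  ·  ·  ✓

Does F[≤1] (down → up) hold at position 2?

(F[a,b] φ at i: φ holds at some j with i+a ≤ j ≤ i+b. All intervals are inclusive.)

True

Check (down → up) at each j in [2,3]:
  j=2: true
  j=3: true
Found at j=2 → formula holds.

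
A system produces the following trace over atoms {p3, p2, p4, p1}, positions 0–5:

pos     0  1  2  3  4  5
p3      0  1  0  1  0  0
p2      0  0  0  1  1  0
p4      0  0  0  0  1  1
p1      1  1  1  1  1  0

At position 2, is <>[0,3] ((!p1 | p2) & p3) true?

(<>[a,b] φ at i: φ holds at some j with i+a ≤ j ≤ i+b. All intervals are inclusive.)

Holds

Check ((!p1 | p2) & p3) at each j in [2,5]:
  j=2: false
  j=3: true
  j=4: false
  j=5: false
Found at j=3 → formula holds.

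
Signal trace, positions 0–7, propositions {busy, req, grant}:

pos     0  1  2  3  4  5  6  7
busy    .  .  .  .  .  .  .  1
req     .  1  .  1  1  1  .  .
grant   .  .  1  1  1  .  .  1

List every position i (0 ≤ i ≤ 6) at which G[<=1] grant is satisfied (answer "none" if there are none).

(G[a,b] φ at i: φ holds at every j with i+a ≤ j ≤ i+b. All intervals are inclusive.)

2, 3

Evaluate at each i in [0,6]:
  i=0: ✗ (fails at j=0)
  i=1: ✗ (fails at j=1)
  i=2: ✓ (all of [2,3])
  i=3: ✓ (all of [3,4])
  i=4: ✗ (fails at j=5)
  i=5: ✗ (fails at j=5)
  i=6: ✗ (fails at j=6)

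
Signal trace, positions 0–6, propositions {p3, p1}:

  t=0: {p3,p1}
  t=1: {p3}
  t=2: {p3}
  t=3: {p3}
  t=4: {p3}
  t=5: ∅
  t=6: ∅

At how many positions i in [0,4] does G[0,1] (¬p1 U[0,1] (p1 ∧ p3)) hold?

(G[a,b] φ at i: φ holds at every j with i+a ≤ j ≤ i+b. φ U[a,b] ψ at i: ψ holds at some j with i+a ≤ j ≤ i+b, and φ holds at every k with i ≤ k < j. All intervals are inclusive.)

0

Evaluate at each i in [0,4]:
  i=0: ✗ (fails at j=1)
  i=1: ✗ (fails at j=1)
  i=2: ✗ (fails at j=2)
  i=3: ✗ (fails at j=3)
  i=4: ✗ (fails at j=4)
Positions where it holds: {} → 0.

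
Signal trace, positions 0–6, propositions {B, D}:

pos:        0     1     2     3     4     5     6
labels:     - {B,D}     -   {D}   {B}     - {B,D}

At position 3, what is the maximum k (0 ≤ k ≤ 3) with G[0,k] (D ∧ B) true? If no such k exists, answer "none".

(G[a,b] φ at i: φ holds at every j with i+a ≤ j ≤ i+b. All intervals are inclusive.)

none

(D ∧ B) must hold from j=3 onward; find where it first fails.
  j=3: fails → no k works.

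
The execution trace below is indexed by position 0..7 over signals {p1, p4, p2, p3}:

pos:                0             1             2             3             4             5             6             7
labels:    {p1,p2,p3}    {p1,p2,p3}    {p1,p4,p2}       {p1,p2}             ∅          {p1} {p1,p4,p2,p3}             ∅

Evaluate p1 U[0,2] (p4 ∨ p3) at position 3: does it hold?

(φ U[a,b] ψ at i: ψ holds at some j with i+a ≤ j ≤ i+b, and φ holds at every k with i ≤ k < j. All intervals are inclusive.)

False

Need some j in [3,5] with (p4 ∨ p3), and p1 at every k in [3,j-1].
  j=3: (p4 ∨ p3) false.
  j=4: (p4 ∨ p3) false.
  j=5: (p4 ∨ p3) false.
No j in the window works → until fails.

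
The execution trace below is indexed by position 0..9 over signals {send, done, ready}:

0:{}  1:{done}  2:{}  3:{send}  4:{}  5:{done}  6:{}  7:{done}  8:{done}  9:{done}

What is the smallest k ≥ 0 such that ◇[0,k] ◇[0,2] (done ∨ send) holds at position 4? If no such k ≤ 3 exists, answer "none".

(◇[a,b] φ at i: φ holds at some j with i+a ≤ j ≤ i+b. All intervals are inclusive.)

Scan j = 4,5,… for ◇[0,2] (done ∨ send):
  j=4: holds
First hit at j=4, so smallest k = 4-4 = 0.

0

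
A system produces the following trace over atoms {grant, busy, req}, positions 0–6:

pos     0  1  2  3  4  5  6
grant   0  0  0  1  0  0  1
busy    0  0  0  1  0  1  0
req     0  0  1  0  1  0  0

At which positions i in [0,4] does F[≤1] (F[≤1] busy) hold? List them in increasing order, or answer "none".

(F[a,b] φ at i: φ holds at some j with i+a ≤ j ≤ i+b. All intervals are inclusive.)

Evaluate at each i in [0,4]:
  i=0: ✗ (none in [0,1])
  i=1: ✓ (witness j=2)
  i=2: ✓ (witness j=2)
  i=3: ✓ (witness j=3)
  i=4: ✓ (witness j=4)

1, 2, 3, 4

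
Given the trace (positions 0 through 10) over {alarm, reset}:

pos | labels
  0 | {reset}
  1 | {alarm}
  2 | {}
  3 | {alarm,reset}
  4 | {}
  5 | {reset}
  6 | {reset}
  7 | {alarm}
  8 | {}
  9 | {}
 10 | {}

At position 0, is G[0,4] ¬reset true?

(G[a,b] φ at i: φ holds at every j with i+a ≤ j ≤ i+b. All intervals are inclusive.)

Check ¬reset at every j in [0,4]:
  j=0: false
  j=1: true
  j=2: true
  j=3: false
  j=4: true
Fails at j=0 → formula fails.

Does not hold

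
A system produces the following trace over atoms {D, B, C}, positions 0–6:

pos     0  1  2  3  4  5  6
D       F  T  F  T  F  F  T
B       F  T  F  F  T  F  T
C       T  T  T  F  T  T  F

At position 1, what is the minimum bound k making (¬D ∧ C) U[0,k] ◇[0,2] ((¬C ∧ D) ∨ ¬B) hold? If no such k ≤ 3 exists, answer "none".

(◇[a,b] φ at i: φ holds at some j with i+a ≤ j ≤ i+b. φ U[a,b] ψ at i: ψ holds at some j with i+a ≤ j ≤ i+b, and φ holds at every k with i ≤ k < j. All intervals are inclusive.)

Need earliest j ≥ 1 with ◇[0,2] ((¬C ∧ D) ∨ ¬B), and (¬D ∧ C) at every k in [1,j-1].
  j=1: rhs holds (empty prefix). k = 0.

0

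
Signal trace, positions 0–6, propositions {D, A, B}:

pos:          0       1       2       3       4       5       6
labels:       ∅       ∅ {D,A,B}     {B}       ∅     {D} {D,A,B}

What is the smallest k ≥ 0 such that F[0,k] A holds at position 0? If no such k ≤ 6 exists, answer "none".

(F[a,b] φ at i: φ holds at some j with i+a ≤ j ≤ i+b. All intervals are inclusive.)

2

Scan j = 0,1,… for A:
  j=0: fails
  j=1: fails
  j=2: holds
First hit at j=2, so smallest k = 2-0 = 2.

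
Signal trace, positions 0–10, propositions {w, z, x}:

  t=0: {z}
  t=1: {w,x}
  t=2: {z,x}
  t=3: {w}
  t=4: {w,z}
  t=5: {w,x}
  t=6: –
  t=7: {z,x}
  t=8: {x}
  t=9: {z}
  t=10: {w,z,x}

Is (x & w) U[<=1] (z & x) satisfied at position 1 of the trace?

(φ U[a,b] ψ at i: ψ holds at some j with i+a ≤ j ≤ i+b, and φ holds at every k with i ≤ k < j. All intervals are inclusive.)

Need some j in [1,2] with (z & x), and (x & w) at every k in [1,j-1].
  j=1: (z & x) false.
  j=2: (z & x) holds; (x & w) holds at every k in [1,1] → satisfied.

True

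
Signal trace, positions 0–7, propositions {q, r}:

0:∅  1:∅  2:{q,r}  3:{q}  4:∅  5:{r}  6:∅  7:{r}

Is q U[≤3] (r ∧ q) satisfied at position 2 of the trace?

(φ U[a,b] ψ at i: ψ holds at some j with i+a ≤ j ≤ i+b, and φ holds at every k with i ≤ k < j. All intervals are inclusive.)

Holds

Need some j in [2,5] with (r ∧ q), and q at every k in [2,j-1].
  j=2: (r ∧ q) holds; no prefix to check → satisfied.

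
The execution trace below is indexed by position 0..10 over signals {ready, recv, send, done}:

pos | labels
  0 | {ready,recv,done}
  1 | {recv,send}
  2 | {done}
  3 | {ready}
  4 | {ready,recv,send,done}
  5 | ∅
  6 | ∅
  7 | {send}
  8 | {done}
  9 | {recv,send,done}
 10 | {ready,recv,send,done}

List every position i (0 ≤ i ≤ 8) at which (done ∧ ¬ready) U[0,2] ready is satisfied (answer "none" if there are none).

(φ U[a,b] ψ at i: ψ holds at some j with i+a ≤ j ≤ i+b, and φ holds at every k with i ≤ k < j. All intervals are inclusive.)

0, 2, 3, 4, 8

Evaluate at each i in [0,8]:
  i=0: ✓ (rhs at j=0)
  i=1: ✗ (lhs fails at k=1 before rhs at j=3)
  i=2: ✓ (rhs at j=3; lhs holds on [2,2])
  i=3: ✓ (rhs at j=3)
  i=4: ✓ (rhs at j=4)
  i=5: ✗ (no rhs in [5,7])
  i=6: ✗ (no rhs in [6,8])
  i=7: ✗ (no rhs in [7,9])
  i=8: ✓ (rhs at j=10; lhs holds on [8,9])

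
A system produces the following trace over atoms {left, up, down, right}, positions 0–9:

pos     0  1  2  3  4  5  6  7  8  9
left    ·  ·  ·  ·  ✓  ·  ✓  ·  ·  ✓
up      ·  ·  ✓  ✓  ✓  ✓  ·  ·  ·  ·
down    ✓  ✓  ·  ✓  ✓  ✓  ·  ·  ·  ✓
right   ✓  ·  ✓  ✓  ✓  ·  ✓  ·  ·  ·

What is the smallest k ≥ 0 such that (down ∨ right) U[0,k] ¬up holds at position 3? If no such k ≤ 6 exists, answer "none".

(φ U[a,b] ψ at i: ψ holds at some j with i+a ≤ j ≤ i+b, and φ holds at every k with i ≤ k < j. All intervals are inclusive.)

3

Need earliest j ≥ 3 with ¬up, and (down ∨ right) at every k in [3,j-1].
  j=3: rhs fails.
  j=4: rhs fails.
  j=5: rhs fails.
  j=6: rhs holds; lhs holds on [3,5]. k = 3.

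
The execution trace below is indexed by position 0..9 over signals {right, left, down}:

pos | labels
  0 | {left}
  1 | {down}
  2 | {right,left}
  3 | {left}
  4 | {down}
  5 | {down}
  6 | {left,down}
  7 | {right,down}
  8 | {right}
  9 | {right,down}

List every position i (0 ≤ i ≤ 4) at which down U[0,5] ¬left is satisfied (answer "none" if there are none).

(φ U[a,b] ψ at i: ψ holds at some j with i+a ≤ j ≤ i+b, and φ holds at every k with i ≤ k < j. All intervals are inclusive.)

1, 4

Evaluate at each i in [0,4]:
  i=0: ✗ (lhs fails at k=0 before rhs at j=1)
  i=1: ✓ (rhs at j=1)
  i=2: ✗ (lhs fails at k=2 before rhs at j=4)
  i=3: ✗ (lhs fails at k=3 before rhs at j=4)
  i=4: ✓ (rhs at j=4)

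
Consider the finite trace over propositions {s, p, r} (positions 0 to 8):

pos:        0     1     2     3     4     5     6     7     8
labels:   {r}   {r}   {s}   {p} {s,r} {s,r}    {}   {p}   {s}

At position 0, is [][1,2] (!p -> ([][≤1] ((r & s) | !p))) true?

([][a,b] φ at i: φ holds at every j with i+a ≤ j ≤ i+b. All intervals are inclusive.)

Check (!p -> ([][≤1] ((r & s) | !p))) at every j in [1,2]:
  j=1: antecedent true; consequent holds on [1,2] → ✓
  j=2: antecedent true; consequent fails at 3 → ✗
Fails at j=2 → formula fails.

False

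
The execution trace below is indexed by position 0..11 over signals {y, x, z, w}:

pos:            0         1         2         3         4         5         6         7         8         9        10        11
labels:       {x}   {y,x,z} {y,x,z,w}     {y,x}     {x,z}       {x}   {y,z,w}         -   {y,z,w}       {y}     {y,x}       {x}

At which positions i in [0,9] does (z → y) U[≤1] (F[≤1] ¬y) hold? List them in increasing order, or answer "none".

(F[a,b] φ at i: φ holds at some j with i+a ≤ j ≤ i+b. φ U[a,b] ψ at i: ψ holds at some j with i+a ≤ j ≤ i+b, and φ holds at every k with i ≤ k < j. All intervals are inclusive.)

0, 2, 3, 4, 5, 6, 7, 9

Evaluate at each i in [0,9]:
  i=0: ✓ (rhs at j=0)
  i=1: ✗ (no rhs in [1,2])
  i=2: ✓ (rhs at j=3; lhs holds on [2,2])
  i=3: ✓ (rhs at j=3)
  i=4: ✓ (rhs at j=4)
  i=5: ✓ (rhs at j=5)
  i=6: ✓ (rhs at j=6)
  i=7: ✓ (rhs at j=7)
  i=8: ✗ (no rhs in [8,9])
  i=9: ✓ (rhs at j=10; lhs holds on [9,9])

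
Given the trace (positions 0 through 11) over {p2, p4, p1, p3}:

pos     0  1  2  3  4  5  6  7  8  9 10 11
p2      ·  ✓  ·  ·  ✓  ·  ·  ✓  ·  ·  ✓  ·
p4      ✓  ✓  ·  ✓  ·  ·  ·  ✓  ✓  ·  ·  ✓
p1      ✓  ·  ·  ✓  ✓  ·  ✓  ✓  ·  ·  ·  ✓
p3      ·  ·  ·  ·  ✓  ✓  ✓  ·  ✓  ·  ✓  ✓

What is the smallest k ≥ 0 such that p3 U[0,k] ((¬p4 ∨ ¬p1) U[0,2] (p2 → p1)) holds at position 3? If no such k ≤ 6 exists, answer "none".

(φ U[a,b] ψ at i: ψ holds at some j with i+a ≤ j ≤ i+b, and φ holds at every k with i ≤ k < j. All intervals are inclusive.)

Need earliest j ≥ 3 with ((¬p4 ∨ ¬p1) U[0,2] (p2 → p1)), and p3 at every k in [3,j-1].
  j=3: rhs holds (empty prefix). k = 0.

0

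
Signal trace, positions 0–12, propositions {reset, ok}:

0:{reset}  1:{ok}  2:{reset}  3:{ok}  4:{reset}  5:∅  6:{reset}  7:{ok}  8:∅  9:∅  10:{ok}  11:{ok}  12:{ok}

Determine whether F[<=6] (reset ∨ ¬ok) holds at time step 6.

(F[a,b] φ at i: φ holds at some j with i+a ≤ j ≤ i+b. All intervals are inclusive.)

Yes

Check (reset ∨ ¬ok) at each j in [6,12]:
  j=6: true
  j=7: false
  j=8: true
  j=9: true
  j=10: false
  j=11: false
  j=12: false
Found at j=6 → formula holds.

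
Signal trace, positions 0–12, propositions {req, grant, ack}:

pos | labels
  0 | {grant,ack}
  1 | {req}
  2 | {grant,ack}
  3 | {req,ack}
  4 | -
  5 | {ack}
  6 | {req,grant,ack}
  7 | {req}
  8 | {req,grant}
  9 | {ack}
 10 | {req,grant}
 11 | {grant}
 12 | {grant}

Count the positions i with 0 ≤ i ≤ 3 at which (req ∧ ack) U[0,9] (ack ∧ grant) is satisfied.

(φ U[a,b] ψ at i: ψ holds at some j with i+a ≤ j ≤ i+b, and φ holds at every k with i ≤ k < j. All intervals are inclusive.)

2

Evaluate at each i in [0,3]:
  i=0: ✓ (rhs at j=0)
  i=1: ✗ (lhs fails at k=1 before rhs at j=2)
  i=2: ✓ (rhs at j=2)
  i=3: ✗ (lhs fails at k=4 before rhs at j=6)
Positions where it holds: {0, 2} → 2.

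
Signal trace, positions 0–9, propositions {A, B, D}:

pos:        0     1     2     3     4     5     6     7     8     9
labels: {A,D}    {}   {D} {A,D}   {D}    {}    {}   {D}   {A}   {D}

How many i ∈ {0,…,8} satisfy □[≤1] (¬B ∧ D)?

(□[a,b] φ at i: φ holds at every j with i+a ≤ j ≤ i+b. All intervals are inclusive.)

2

Evaluate at each i in [0,8]:
  i=0: ✗ (fails at j=1)
  i=1: ✗ (fails at j=1)
  i=2: ✓ (all of [2,3])
  i=3: ✓ (all of [3,4])
  i=4: ✗ (fails at j=5)
  i=5: ✗ (fails at j=5)
  i=6: ✗ (fails at j=6)
  i=7: ✗ (fails at j=8)
  i=8: ✗ (fails at j=8)
Positions where it holds: {2, 3} → 2.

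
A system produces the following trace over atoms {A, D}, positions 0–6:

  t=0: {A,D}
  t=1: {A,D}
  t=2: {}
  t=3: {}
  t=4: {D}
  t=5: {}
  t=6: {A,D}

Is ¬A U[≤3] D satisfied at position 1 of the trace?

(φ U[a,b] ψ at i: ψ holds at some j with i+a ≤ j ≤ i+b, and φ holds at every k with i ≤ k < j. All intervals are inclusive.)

Need some j in [1,4] with D, and ¬A at every k in [1,j-1].
  j=1: D holds; no prefix to check → satisfied.

True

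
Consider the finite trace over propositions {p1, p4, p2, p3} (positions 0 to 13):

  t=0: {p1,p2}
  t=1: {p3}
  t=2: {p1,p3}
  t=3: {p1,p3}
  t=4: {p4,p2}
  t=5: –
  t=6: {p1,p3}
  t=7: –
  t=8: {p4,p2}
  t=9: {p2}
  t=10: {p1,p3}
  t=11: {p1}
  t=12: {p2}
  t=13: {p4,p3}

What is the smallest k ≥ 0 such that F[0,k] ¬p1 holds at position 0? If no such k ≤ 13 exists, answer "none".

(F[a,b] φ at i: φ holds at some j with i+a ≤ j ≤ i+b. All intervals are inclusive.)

1

Scan j = 0,1,… for ¬p1:
  j=0: fails
  j=1: holds
First hit at j=1, so smallest k = 1-0 = 1.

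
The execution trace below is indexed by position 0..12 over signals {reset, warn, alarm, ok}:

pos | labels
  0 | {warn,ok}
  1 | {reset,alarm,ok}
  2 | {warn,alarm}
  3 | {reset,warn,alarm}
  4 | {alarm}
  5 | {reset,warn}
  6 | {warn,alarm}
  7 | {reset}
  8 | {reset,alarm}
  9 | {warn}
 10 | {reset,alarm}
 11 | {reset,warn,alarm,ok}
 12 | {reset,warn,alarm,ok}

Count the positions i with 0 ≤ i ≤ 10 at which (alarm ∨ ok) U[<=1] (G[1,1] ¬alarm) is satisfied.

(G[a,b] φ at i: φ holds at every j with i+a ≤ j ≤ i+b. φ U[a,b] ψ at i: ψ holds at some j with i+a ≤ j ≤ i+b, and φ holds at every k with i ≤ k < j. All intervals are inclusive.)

4

Evaluate at each i in [0,10]:
  i=0: ✗ (no rhs in [0,1])
  i=1: ✗ (no rhs in [1,2])
  i=2: ✗ (no rhs in [2,3])
  i=3: ✓ (rhs at j=4; lhs holds on [3,3])
  i=4: ✓ (rhs at j=4)
  i=5: ✗ (lhs fails at k=5 before rhs at j=6)
  i=6: ✓ (rhs at j=6)
  i=7: ✗ (lhs fails at k=7 before rhs at j=8)
  i=8: ✓ (rhs at j=8)
  i=9: ✗ (no rhs in [9,10])
  i=10: ✗ (no rhs in [10,11])
Positions where it holds: {3, 4, 6, 8} → 4.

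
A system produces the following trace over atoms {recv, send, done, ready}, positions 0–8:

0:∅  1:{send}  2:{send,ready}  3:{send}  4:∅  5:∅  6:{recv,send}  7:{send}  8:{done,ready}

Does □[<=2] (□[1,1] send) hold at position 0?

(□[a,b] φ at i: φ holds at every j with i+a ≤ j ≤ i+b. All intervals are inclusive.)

Yes

Check □[1,1] send at every j in [0,2]:
  j=0: holds on [1,1]
  j=1: holds on [2,2]
  j=2: holds on [3,3]
All positions satisfy it → formula holds.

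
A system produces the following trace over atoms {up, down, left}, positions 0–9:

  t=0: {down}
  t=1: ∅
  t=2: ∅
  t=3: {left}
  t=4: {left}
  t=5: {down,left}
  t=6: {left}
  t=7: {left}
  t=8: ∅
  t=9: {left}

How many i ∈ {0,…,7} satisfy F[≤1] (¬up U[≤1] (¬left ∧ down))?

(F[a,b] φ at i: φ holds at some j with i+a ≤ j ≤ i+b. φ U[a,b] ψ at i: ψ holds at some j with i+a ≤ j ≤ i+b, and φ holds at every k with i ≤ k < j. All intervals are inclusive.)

Evaluate at each i in [0,7]:
  i=0: ✓ (witness j=0)
  i=1: ✗ (none in [1,2])
  i=2: ✗ (none in [2,3])
  i=3: ✗ (none in [3,4])
  i=4: ✗ (none in [4,5])
  i=5: ✗ (none in [5,6])
  i=6: ✗ (none in [6,7])
  i=7: ✗ (none in [7,8])
Positions where it holds: {0} → 1.

1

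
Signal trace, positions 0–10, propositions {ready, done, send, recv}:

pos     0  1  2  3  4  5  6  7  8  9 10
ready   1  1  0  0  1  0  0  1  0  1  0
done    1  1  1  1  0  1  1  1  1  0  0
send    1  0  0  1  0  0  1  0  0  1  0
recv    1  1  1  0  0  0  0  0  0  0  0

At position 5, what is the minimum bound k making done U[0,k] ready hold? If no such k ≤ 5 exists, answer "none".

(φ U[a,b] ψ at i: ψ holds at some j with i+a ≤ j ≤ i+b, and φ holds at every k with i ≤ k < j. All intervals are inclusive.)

Need earliest j ≥ 5 with ready, and done at every k in [5,j-1].
  j=5: rhs fails.
  j=6: rhs fails.
  j=7: rhs holds; lhs holds on [5,6]. k = 2.

2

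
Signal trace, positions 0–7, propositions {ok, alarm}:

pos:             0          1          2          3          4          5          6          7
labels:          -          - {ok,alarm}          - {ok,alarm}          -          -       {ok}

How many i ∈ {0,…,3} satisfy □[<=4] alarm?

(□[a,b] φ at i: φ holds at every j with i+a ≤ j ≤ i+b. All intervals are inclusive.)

0

Evaluate at each i in [0,3]:
  i=0: ✗ (fails at j=0)
  i=1: ✗ (fails at j=1)
  i=2: ✗ (fails at j=3)
  i=3: ✗ (fails at j=3)
Positions where it holds: {} → 0.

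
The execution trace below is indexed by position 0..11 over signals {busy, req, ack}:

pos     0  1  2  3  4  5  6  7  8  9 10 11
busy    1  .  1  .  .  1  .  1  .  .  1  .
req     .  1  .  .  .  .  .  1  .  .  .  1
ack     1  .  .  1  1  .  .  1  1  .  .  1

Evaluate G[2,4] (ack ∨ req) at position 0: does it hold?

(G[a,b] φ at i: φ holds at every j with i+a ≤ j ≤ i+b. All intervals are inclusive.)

Check (ack ∨ req) at every j in [2,4]:
  j=2: false
  j=3: true
  j=4: true
Fails at j=2 → formula fails.

Does not hold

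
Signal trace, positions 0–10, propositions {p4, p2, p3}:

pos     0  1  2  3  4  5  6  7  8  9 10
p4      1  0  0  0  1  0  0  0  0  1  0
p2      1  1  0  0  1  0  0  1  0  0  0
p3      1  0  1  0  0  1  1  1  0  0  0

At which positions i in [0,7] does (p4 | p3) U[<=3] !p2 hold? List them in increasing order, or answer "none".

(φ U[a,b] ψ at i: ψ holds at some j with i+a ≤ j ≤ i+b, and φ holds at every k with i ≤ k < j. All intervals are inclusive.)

2, 3, 4, 5, 6, 7

Evaluate at each i in [0,7]:
  i=0: ✗ (lhs fails at k=1 before rhs at j=2)
  i=1: ✗ (lhs fails at k=1 before rhs at j=2)
  i=2: ✓ (rhs at j=2)
  i=3: ✓ (rhs at j=3)
  i=4: ✓ (rhs at j=5; lhs holds on [4,4])
  i=5: ✓ (rhs at j=5)
  i=6: ✓ (rhs at j=6)
  i=7: ✓ (rhs at j=8; lhs holds on [7,7])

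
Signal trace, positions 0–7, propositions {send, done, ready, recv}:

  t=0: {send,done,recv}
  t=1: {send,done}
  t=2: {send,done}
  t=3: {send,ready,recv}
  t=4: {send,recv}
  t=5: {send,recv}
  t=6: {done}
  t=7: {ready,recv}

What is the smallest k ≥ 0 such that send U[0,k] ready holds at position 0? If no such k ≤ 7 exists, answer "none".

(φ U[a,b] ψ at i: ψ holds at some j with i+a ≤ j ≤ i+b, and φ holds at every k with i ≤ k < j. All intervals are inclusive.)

3

Need earliest j ≥ 0 with ready, and send at every k in [0,j-1].
  j=0: rhs fails.
  j=1: rhs fails.
  j=2: rhs fails.
  j=3: rhs holds; lhs holds on [0,2]. k = 3.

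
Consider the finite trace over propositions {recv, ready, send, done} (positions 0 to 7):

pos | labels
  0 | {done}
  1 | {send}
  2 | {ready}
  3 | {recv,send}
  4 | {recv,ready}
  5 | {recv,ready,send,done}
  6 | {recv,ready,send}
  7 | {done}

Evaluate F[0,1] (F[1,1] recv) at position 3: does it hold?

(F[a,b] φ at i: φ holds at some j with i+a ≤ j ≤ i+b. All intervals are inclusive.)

Check F[1,1] recv at each j in [3,4]:
  j=3: holds (witness at 4)
  j=4: holds (witness at 5)
Found at j=3 → formula holds.

True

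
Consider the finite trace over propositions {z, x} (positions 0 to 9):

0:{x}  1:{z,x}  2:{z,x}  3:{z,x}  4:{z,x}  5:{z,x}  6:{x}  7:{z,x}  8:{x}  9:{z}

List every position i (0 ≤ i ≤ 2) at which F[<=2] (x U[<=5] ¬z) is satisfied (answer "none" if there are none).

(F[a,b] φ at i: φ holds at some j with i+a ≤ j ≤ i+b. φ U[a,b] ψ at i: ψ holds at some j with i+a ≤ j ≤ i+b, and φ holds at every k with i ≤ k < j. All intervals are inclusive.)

Evaluate at each i in [0,2]:
  i=0: ✓ (witness j=0)
  i=1: ✓ (witness j=1)
  i=2: ✓ (witness j=2)

0, 1, 2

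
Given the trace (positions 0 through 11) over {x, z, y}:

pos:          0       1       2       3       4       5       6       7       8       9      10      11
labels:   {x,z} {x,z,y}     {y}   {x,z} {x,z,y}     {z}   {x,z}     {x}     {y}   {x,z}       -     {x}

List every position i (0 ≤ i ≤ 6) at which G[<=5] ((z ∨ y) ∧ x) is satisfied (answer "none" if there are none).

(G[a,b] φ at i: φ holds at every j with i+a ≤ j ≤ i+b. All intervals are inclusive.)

Evaluate at each i in [0,6]:
  i=0: ✗ (fails at j=2)
  i=1: ✗ (fails at j=2)
  i=2: ✗ (fails at j=2)
  i=3: ✗ (fails at j=5)
  i=4: ✗ (fails at j=5)
  i=5: ✗ (fails at j=5)
  i=6: ✗ (fails at j=7)

none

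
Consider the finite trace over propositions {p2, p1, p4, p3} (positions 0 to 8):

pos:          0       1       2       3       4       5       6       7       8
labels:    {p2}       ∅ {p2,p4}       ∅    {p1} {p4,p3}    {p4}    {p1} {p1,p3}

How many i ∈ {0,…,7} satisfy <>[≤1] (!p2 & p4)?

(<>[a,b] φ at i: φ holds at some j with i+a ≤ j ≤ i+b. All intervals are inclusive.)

Evaluate at each i in [0,7]:
  i=0: ✗ (none in [0,1])
  i=1: ✗ (none in [1,2])
  i=2: ✗ (none in [2,3])
  i=3: ✗ (none in [3,4])
  i=4: ✓ (witness j=5)
  i=5: ✓ (witness j=5)
  i=6: ✓ (witness j=6)
  i=7: ✗ (none in [7,8])
Positions where it holds: {4, 5, 6} → 3.

3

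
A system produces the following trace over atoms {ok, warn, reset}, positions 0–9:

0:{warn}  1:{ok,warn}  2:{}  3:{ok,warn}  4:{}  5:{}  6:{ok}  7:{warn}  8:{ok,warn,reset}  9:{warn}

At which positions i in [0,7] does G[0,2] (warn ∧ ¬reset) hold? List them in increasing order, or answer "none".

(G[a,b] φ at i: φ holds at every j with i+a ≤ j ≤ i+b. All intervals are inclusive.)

none

Evaluate at each i in [0,7]:
  i=0: ✗ (fails at j=2)
  i=1: ✗ (fails at j=2)
  i=2: ✗ (fails at j=2)
  i=3: ✗ (fails at j=4)
  i=4: ✗ (fails at j=4)
  i=5: ✗ (fails at j=5)
  i=6: ✗ (fails at j=6)
  i=7: ✗ (fails at j=8)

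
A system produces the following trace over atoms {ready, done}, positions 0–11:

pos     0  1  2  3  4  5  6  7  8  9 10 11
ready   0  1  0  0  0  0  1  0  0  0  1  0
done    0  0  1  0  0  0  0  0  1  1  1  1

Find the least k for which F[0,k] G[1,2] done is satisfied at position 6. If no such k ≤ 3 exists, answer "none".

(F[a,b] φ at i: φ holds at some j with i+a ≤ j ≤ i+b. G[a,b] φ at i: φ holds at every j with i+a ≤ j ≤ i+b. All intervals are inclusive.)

Scan j = 6,7,… for G[1,2] done:
  j=6: fails
  j=7: holds
First hit at j=7, so smallest k = 7-6 = 1.

1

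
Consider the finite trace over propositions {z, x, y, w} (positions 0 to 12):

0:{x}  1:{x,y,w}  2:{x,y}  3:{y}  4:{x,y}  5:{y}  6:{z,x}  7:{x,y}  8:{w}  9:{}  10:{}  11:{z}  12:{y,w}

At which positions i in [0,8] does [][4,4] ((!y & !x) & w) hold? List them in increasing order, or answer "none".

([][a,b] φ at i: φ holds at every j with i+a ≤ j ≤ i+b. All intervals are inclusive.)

4

Evaluate at each i in [0,8]:
  i=0: ✗ (fails at j=4)
  i=1: ✗ (fails at j=5)
  i=2: ✗ (fails at j=6)
  i=3: ✗ (fails at j=7)
  i=4: ✓ (all of [8,8])
  i=5: ✗ (fails at j=9)
  i=6: ✗ (fails at j=10)
  i=7: ✗ (fails at j=11)
  i=8: ✗ (fails at j=12)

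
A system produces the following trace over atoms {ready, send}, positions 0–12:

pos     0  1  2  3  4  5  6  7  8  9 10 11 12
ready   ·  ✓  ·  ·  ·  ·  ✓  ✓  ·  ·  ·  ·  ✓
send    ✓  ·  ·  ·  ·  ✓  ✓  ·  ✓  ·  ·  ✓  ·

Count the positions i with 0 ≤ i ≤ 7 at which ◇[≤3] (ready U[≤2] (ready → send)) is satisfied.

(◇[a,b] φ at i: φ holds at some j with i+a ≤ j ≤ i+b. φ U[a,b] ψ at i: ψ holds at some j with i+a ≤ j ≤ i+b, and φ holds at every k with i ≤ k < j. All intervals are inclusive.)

Evaluate at each i in [0,7]:
  i=0: ✓ (witness j=0)
  i=1: ✓ (witness j=1)
  i=2: ✓ (witness j=2)
  i=3: ✓ (witness j=3)
  i=4: ✓ (witness j=4)
  i=5: ✓ (witness j=5)
  i=6: ✓ (witness j=6)
  i=7: ✓ (witness j=7)
Positions where it holds: {0, 1, 2, 3, 4, 5, 6, 7} → 8.

8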